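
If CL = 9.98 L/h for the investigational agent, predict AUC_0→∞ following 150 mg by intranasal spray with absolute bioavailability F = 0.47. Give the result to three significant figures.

AUC_0→∞ = F × Dose / CL
        = 0.47 × 150 / 9.98 = 7.06413 mg/L·h

AUC = 7.06 mg/L·h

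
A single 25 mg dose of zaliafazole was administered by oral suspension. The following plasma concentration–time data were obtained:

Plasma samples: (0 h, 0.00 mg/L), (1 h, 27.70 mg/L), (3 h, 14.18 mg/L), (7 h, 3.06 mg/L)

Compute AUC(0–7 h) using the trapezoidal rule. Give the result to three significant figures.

Trapezoidal AUC_0→7:
  [0→1]: (0.00+27.70)/2 × 1 = 13.85
  [1→3]: (27.70+14.18)/2 × 2 = 41.88
  [3→7]: (14.18+3.06)/2 × 4 = 34.48
  Sum = 90.21 mg/L·h

AUC = 90.2 mg/L·h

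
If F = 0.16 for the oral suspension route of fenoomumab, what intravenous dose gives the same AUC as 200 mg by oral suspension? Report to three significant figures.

D_iv = 32.0 mg

Systemic exposure from an extravascular dose = F × D_ev, so the equivalent IV dose is F × D_ev.
D_iv = F × D_ev = 0.16 × 200 = 32 mg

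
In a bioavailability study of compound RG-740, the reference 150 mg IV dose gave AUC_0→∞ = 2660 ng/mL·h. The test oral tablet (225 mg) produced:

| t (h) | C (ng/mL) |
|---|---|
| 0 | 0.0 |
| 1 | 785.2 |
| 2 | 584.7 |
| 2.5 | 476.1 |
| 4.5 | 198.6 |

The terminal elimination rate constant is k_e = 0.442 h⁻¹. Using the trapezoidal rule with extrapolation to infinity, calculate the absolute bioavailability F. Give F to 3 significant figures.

Trapezoidal AUC_0→4.5 (oral tablet):
  [0→1]: (0.0+785.2)/2 × 1 = 392.6
  [1→2]: (785.2+584.7)/2 × 1 = 684.95
  [2→2.5]: (584.7+476.1)/2 × 0.5 = 265.2
  [2.5→4.5]: (476.1+198.6)/2 × 2 = 674.7
  Sum = 2017.45 ng/mL·h
Tail: C_last/k_e = 198.6/0.442 = 449.321
AUC_0→∞ (oral tablet) = 2017.45 + 449.321 = 2466.771 ng/mL·h
F = (AUC_ev/D_ev)/(AUC_iv/D_iv) = (2466.771/225)/(2660/150) = 10.9634/17.7333 = 0.6182

F = 0.618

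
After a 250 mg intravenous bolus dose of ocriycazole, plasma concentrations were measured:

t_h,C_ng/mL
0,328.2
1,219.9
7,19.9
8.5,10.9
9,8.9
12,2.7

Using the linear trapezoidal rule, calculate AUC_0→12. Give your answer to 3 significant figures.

AUC = 1040 ng/mL·h

Trapezoidal AUC_0→12:
  [0→1]: (328.2+219.9)/2 × 1 = 274.05
  [1→7]: (219.9+19.9)/2 × 6 = 719.4
  [7→8.5]: (19.9+10.9)/2 × 1.5 = 23.1
  [8.5→9]: (10.9+8.9)/2 × 0.5 = 4.95
  [9→12]: (8.9+2.7)/2 × 3 = 17.4
  Sum = 1038.9 ng/mL·h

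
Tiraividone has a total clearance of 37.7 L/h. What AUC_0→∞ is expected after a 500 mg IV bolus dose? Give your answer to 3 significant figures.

AUC = 13.3 mg/L·h

AUC_0→∞ = Dose_iv / CL
        = 500 / 37.7 = 13.2626 mg/L·h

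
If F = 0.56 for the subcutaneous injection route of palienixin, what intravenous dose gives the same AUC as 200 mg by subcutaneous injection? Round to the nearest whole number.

D_iv = 112 mg

Systemic exposure from an extravascular dose = F × D_ev, so the equivalent IV dose is F × D_ev.
D_iv = F × D_ev = 0.56 × 200 = 112 mg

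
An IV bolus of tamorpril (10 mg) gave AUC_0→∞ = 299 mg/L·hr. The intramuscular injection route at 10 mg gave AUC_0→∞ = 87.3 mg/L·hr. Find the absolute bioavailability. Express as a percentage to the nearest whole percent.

F = 29%

F = (AUC_ev / D_ev) / (AUC_iv / D_iv)
  = (87.3/10) / (299/10)
  = 8.73 / 29.9 = 0.2920
  = 29.20%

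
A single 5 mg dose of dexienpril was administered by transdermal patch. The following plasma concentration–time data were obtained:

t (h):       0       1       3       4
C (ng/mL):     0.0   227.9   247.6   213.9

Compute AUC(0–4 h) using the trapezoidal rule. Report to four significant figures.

Trapezoidal AUC_0→4:
  [0→1]: (0.0+227.9)/2 × 1 = 113.95
  [1→3]: (227.9+247.6)/2 × 2 = 475.5
  [3→4]: (247.6+213.9)/2 × 1 = 230.75
  Sum = 820.2 ng/mL·h

AUC = 820.2 ng/mL·h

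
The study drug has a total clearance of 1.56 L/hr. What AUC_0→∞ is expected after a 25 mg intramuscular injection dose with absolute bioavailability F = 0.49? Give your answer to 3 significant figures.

AUC_0→∞ = F × Dose / CL
        = 0.49 × 25 / 1.56 = 7.85256 mg/L·hr

AUC = 7.85 mg/L·hr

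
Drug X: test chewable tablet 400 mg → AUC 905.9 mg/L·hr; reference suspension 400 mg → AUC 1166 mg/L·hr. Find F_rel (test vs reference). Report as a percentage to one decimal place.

F_rel = (AUC_test/D_test) / (AUC_ref/D_ref)
      = (905.9/400) / (1166/400)
      = 2.26475 / 2.915 = 0.7769 = 77.69%

F_rel = 77.7%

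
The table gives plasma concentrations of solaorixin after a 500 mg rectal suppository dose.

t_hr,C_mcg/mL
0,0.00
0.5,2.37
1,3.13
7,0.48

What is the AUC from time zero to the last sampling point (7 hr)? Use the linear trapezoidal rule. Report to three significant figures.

Trapezoidal AUC_0→7:
  [0→0.5]: (0.00+2.37)/2 × 0.5 = 0.5925
  [0.5→1]: (2.37+3.13)/2 × 0.5 = 1.375
  [1→7]: (3.13+0.48)/2 × 6 = 10.83
  Sum = 12.7975 mcg/mL·hr

AUC = 12.8 mcg/mL·hr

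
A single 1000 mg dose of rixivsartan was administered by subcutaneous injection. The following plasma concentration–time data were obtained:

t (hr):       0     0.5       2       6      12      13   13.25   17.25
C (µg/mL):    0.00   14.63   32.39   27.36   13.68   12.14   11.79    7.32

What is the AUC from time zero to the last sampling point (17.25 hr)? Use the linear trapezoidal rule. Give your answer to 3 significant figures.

Trapezoidal AUC_0→17.25:
  [0→0.5]: (0.00+14.63)/2 × 0.5 = 3.6575
  [0.5→2]: (14.63+32.39)/2 × 1.5 = 35.265
  [2→6]: (32.39+27.36)/2 × 4 = 119.5
  [6→12]: (27.36+13.68)/2 × 6 = 123.12
  [12→13]: (13.68+12.14)/2 × 1 = 12.91
  [13→13.25]: (12.14+11.79)/2 × 0.25 = 2.99125
  [13.25→17.25]: (11.79+7.32)/2 × 4 = 38.22
  Sum = 335.66375 µg/mL·hr

AUC = 336 µg/mL·hr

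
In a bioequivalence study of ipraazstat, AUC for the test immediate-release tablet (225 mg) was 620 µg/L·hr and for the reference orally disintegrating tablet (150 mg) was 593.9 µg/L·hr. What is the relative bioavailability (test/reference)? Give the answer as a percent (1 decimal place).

F_rel = (AUC_test/D_test) / (AUC_ref/D_ref)
      = (620/225) / (593.9/150)
      = 2.75556 / 3.95933 = 0.6960 = 69.60%

F_rel = 69.6%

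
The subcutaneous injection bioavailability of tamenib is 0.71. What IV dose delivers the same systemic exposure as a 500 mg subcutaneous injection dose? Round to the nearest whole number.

Systemic exposure from an extravascular dose = F × D_ev, so the equivalent IV dose is F × D_ev.
D_iv = F × D_ev = 0.71 × 500 = 355 mg

D_iv = 355 mg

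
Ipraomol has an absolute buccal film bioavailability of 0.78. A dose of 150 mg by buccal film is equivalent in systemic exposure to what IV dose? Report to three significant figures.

Systemic exposure from an extravascular dose = F × D_ev, so the equivalent IV dose is F × D_ev.
D_iv = F × D_ev = 0.78 × 150 = 117 mg

D_iv = 117 mg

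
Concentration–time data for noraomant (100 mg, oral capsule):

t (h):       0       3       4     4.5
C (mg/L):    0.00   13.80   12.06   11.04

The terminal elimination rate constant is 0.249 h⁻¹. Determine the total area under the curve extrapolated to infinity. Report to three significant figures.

Trapezoidal AUC_0→4.5:
  [0→3]: (0.00+13.80)/2 × 3 = 20.7
  [3→4]: (13.80+12.06)/2 × 1 = 12.93
  [4→4.5]: (12.06+11.04)/2 × 0.5 = 5.775
  Sum = 39.405 mg/L·h
Extrapolated tail: C_last / k_e = 11.04 / 0.249 = 44.337
AUC_0→∞ = 39.405 + 44.337 = 83.742 mg/L·h

AUC = 83.7 mg/L·h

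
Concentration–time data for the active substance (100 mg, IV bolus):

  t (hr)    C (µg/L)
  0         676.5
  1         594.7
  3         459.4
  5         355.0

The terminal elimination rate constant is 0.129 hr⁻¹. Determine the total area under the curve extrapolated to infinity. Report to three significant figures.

Trapezoidal AUC_0→5:
  [0→1]: (676.5+594.7)/2 × 1 = 635.6
  [1→3]: (594.7+459.4)/2 × 2 = 1054.1
  [3→5]: (459.4+355.0)/2 × 2 = 814.4
  Sum = 2504.1 µg/L·hr
Extrapolated tail: C_last / k_e = 355.0 / 0.129 = 2751.938
AUC_0→∞ = 2504.1 + 2751.938 = 5256.038 µg/L·hr

AUC = 5260 µg/L·hr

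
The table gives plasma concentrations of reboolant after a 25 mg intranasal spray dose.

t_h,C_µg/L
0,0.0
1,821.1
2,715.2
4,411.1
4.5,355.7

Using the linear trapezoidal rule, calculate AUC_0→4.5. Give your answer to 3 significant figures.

AUC = 2500 µg/L·h

Trapezoidal AUC_0→4.5:
  [0→1]: (0.0+821.1)/2 × 1 = 410.55
  [1→2]: (821.1+715.2)/2 × 1 = 768.15
  [2→4]: (715.2+411.1)/2 × 2 = 1126.3
  [4→4.5]: (411.1+355.7)/2 × 0.5 = 191.7
  Sum = 2496.7 µg/L·h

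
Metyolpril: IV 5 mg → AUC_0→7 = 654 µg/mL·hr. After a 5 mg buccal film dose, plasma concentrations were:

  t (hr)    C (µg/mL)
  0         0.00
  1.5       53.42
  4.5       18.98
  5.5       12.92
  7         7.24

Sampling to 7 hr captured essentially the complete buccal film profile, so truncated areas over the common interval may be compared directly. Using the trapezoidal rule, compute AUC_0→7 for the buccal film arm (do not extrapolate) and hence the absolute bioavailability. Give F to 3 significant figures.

Trapezoidal AUC_0→7 (buccal film):
  [0→1.5]: (0.00+53.42)/2 × 1.5 = 40.065
  [1.5→4.5]: (53.42+18.98)/2 × 3 = 108.6
  [4.5→5.5]: (18.98+12.92)/2 × 1 = 15.95
  [5.5→7]: (12.92+7.24)/2 × 1.5 = 15.12
  Sum = 179.735 µg/mL·hr
F = (AUC_ev/D_ev)/(AUC_iv/D_iv) = (179.735/5)/(654/5) = 35.947/130.8 = 0.2748

F = 0.275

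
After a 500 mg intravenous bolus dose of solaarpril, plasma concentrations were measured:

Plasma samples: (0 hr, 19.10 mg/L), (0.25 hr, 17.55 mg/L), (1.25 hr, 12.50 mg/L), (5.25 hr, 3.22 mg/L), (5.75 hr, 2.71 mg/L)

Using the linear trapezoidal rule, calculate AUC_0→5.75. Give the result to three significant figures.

AUC = 52.5 mg/L·hr

Trapezoidal AUC_0→5.75:
  [0→0.25]: (19.10+17.55)/2 × 0.25 = 4.58125
  [0.25→1.25]: (17.55+12.50)/2 × 1 = 15.025
  [1.25→5.25]: (12.50+3.22)/2 × 4 = 31.44
  [5.25→5.75]: (3.22+2.71)/2 × 0.5 = 1.4825
  Sum = 52.52875 mg/L·hr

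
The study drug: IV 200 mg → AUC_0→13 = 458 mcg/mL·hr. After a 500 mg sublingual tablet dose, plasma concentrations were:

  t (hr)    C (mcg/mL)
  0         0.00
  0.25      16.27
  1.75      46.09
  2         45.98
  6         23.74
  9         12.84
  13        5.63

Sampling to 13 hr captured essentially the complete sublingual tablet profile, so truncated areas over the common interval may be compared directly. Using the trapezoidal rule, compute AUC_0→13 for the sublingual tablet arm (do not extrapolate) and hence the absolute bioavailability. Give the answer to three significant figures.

Trapezoidal AUC_0→13 (sublingual tablet):
  [0→0.25]: (0.00+16.27)/2 × 0.25 = 2.03375
  [0.25→1.75]: (16.27+46.09)/2 × 1.5 = 46.77
  [1.75→2]: (46.09+45.98)/2 × 0.25 = 11.50875
  [2→6]: (45.98+23.74)/2 × 4 = 139.44
  [6→9]: (23.74+12.84)/2 × 3 = 54.87
  [9→13]: (12.84+5.63)/2 × 4 = 36.94
  Sum = 291.5625 mcg/mL·hr
F = (AUC_ev/D_ev)/(AUC_iv/D_iv) = (291.5625/500)/(458/200) = 0.583125/2.29 = 0.2546

F = 0.255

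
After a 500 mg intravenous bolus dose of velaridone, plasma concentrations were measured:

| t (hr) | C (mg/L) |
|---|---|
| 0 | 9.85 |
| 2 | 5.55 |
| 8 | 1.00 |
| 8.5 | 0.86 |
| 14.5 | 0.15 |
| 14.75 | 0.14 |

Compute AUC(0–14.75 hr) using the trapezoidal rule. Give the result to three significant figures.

Trapezoidal AUC_0→14.75:
  [0→2]: (9.85+5.55)/2 × 2 = 15.4
  [2→8]: (5.55+1.00)/2 × 6 = 19.65
  [8→8.5]: (1.00+0.86)/2 × 0.5 = 0.465
  [8.5→14.5]: (0.86+0.15)/2 × 6 = 3.03
  [14.5→14.75]: (0.15+0.14)/2 × 0.25 = 0.03625
  Sum = 38.58125 mg/L·hr

AUC = 38.6 mg/L·hr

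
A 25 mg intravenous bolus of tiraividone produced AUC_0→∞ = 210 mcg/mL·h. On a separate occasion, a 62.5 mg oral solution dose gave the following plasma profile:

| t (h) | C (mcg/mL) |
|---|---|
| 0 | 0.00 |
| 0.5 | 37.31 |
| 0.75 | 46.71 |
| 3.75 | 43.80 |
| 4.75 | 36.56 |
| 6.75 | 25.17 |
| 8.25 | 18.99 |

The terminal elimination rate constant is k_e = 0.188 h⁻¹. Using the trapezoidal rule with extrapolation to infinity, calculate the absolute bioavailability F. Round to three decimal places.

F = 0.746

Trapezoidal AUC_0→8.25 (oral solution):
  [0→0.5]: (0.00+37.31)/2 × 0.5 = 9.3275
  [0.5→0.75]: (37.31+46.71)/2 × 0.25 = 10.5025
  [0.75→3.75]: (46.71+43.80)/2 × 3 = 135.765
  [3.75→4.75]: (43.80+36.56)/2 × 1 = 40.18
  [4.75→6.75]: (36.56+25.17)/2 × 2 = 61.73
  [6.75→8.25]: (25.17+18.99)/2 × 1.5 = 33.12
  Sum = 290.625 mcg/mL·h
Tail: C_last/k_e = 18.99/0.188 = 101.011
AUC_0→∞ (oral solution) = 290.625 + 101.011 = 391.636 mcg/mL·h
F = (AUC_ev/D_ev)/(AUC_iv/D_iv) = (391.636/62.5)/(210/25) = 6.266176/8.4 = 0.7460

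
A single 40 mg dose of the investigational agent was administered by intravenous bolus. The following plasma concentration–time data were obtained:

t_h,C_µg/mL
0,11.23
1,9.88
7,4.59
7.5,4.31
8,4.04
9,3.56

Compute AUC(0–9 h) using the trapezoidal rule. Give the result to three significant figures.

Trapezoidal AUC_0→9:
  [0→1]: (11.23+9.88)/2 × 1 = 10.555
  [1→7]: (9.88+4.59)/2 × 6 = 43.41
  [7→7.5]: (4.59+4.31)/2 × 0.5 = 2.225
  [7.5→8]: (4.31+4.04)/2 × 0.5 = 2.0875
  [8→9]: (4.04+3.56)/2 × 1 = 3.8
  Sum = 62.0775 µg/mL·h

AUC = 62.1 µg/mL·h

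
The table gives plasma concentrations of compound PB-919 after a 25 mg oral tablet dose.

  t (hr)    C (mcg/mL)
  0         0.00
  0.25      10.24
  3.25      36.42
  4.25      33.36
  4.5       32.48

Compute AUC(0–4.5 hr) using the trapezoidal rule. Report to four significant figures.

Trapezoidal AUC_0→4.5:
  [0→0.25]: (0.00+10.24)/2 × 0.25 = 1.28
  [0.25→3.25]: (10.24+36.42)/2 × 3 = 69.99
  [3.25→4.25]: (36.42+33.36)/2 × 1 = 34.89
  [4.25→4.5]: (33.36+32.48)/2 × 0.25 = 8.23
  Sum = 114.39 mcg/mL·hr

AUC = 114.4 mcg/mL·hr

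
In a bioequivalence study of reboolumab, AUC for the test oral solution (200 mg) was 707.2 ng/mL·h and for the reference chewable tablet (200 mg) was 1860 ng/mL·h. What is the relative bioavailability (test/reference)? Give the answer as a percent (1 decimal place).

F_rel = (AUC_test/D_test) / (AUC_ref/D_ref)
      = (707.2/200) / (1860/200)
      = 3.536 / 9.3 = 0.3802 = 38.02%

F_rel = 38.0%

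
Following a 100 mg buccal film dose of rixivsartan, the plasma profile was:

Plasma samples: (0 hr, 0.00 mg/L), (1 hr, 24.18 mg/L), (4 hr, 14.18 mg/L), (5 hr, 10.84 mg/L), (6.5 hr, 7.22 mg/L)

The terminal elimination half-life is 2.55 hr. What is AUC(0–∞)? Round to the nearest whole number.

AUC = 122 mg/L·hr

Trapezoidal AUC_0→6.5:
  [0→1]: (0.00+24.18)/2 × 1 = 12.09
  [1→4]: (24.18+14.18)/2 × 3 = 57.54
  [4→5]: (14.18+10.84)/2 × 1 = 12.51
  [5→6.5]: (10.84+7.22)/2 × 1.5 = 13.545
  Sum = 95.685 mg/L·hr
k_e = ln2 / t½ = 0.693147 / 2.55 = 0.2718 hr^-1
Extrapolated tail: C_last / k_e = 7.22 / 0.2718 = 26.564
AUC_0→∞ = 95.685 + 26.564 = 122.249 mg/L·hr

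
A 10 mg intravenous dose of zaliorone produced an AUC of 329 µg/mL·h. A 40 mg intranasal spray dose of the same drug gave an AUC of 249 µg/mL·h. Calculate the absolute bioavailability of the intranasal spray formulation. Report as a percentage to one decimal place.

F = (AUC_ev / D_ev) / (AUC_iv / D_iv)
  = (249/40) / (329/10)
  = 6.225 / 32.9 = 0.1892
  = 18.92%

F = 18.9%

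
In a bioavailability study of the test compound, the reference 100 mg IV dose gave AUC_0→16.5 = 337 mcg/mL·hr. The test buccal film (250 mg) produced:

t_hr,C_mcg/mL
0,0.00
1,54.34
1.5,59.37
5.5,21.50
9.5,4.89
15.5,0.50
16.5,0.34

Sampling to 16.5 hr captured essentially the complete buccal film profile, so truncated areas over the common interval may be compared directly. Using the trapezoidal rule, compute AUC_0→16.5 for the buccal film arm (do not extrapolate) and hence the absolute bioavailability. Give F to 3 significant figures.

Trapezoidal AUC_0→16.5 (buccal film):
  [0→1]: (0.00+54.34)/2 × 1 = 27.17
  [1→1.5]: (54.34+59.37)/2 × 0.5 = 28.4275
  [1.5→5.5]: (59.37+21.50)/2 × 4 = 161.74
  [5.5→9.5]: (21.50+4.89)/2 × 4 = 52.78
  [9.5→15.5]: (4.89+0.50)/2 × 6 = 16.17
  [15.5→16.5]: (0.50+0.34)/2 × 1 = 0.42
  Sum = 286.7075 mcg/mL·hr
F = (AUC_ev/D_ev)/(AUC_iv/D_iv) = (286.7075/250)/(337/100) = 1.14683/3.37 = 0.3403

F = 0.340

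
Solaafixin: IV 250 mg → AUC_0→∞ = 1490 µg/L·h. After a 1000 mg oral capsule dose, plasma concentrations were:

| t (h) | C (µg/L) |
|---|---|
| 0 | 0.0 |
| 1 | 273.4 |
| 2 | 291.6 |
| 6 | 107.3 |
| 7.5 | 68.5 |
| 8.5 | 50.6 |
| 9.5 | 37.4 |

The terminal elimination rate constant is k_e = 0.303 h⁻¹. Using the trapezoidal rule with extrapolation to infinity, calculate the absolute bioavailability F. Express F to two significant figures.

Trapezoidal AUC_0→9.5 (oral capsule):
  [0→1]: (0.0+273.4)/2 × 1 = 136.7
  [1→2]: (273.4+291.6)/2 × 1 = 282.5
  [2→6]: (291.6+107.3)/2 × 4 = 797.8
  [6→7.5]: (107.3+68.5)/2 × 1.5 = 131.85
  [7.5→8.5]: (68.5+50.6)/2 × 1 = 59.55
  [8.5→9.5]: (50.6+37.4)/2 × 1 = 44.0
  Sum = 1452.4 µg/L·h
Tail: C_last/k_e = 37.4/0.303 = 123.432
AUC_0→∞ (oral capsule) = 1452.4 + 123.432 = 1575.832 µg/L·h
F = (AUC_ev/D_ev)/(AUC_iv/D_iv) = (1575.832/1000)/(1490/250) = 1.575832/5.96 = 0.2644

F = 0.26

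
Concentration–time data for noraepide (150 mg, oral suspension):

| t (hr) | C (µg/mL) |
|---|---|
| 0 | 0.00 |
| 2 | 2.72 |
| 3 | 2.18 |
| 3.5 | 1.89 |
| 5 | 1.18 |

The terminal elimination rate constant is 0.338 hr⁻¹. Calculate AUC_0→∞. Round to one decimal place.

Trapezoidal AUC_0→5:
  [0→2]: (0.00+2.72)/2 × 2 = 2.72
  [2→3]: (2.72+2.18)/2 × 1 = 2.45
  [3→3.5]: (2.18+1.89)/2 × 0.5 = 1.0175
  [3.5→5]: (1.89+1.18)/2 × 1.5 = 2.3025
  Sum = 8.49 µg/mL·hr
Extrapolated tail: C_last / k_e = 1.18 / 0.338 = 3.491
AUC_0→∞ = 8.49 + 3.491 = 11.981 µg/mL·hr

AUC = 12.0 µg/mL·hr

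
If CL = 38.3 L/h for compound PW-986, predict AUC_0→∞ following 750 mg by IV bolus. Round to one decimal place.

AUC_0→∞ = Dose_iv / CL
        = 750 / 38.3 = 19.5822 mg/L·h

AUC = 19.6 mg/L·h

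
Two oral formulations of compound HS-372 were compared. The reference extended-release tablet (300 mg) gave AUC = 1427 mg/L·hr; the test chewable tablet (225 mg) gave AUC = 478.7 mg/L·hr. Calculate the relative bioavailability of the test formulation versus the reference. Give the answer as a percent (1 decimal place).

F_rel = (AUC_test/D_test) / (AUC_ref/D_ref)
      = (478.7/225) / (1427/300)
      = 2.12756 / 4.75667 = 0.4473 = 44.73%

F_rel = 44.7%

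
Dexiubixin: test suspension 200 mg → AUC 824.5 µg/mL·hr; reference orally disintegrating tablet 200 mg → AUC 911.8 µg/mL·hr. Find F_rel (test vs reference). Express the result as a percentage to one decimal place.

F_rel = (AUC_test/D_test) / (AUC_ref/D_ref)
      = (824.5/200) / (911.8/200)
      = 4.1225 / 4.559 = 0.9043 = 90.43%

F_rel = 90.4%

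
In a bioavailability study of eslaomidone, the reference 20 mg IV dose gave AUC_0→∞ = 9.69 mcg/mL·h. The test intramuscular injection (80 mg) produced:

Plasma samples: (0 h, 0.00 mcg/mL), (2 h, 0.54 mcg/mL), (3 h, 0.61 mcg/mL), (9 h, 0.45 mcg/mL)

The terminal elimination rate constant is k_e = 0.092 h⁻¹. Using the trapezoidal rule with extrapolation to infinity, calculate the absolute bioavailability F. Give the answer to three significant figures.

Trapezoidal AUC_0→9 (intramuscular injection):
  [0→2]: (0.00+0.54)/2 × 2 = 0.54
  [2→3]: (0.54+0.61)/2 × 1 = 0.575
  [3→9]: (0.61+0.45)/2 × 6 = 3.18
  Sum = 4.295 mcg/mL·h
Tail: C_last/k_e = 0.45/0.092 = 4.891
AUC_0→∞ (intramuscular injection) = 4.295 + 4.891 = 9.186 mcg/mL·h
F = (AUC_ev/D_ev)/(AUC_iv/D_iv) = (9.186/80)/(9.69/20) = 0.114825/0.4845 = 0.2370

F = 0.237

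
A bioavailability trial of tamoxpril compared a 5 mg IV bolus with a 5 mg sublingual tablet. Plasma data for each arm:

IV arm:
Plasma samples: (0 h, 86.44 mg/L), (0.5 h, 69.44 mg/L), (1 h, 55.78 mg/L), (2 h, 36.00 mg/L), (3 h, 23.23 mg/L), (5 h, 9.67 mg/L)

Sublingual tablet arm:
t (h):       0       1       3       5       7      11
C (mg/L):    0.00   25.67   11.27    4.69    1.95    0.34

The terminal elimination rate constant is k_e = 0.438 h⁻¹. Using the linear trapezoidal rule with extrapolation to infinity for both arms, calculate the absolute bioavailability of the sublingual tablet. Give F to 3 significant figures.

F = 0.387

Trapezoidal AUC_0→5 (IV):
  [0→0.5]: (86.44+69.44)/2 × 0.5 = 38.97
  [0.5→1]: (69.44+55.78)/2 × 0.5 = 31.305
  [1→2]: (55.78+36.00)/2 × 1 = 45.89
  [2→3]: (36.00+23.23)/2 × 1 = 29.615
  [3→5]: (23.23+9.67)/2 × 2 = 32.9
  Sum = 178.68 mg/L·h
IV tail: 9.67/0.438 = 22.078; AUC_iv,0→∞ = 178.68 + 22.078 = 200.758 mg/L·h
Trapezoidal AUC_0→11 (sublingual tablet):
  [0→1]: (0.00+25.67)/2 × 1 = 12.835
  [1→3]: (25.67+11.27)/2 × 2 = 36.94
  [3→5]: (11.27+4.69)/2 × 2 = 15.96
  [5→7]: (4.69+1.95)/2 × 2 = 6.64
  [7→11]: (1.95+0.34)/2 × 4 = 4.58
  Sum = 76.955 mg/L·h
sublingual tablet tail: 0.34/0.438 = 0.776; AUC_ev,0→∞ = 76.955 + 0.776 = 77.731 mg/L·h
F = (AUC_ev/D_ev)/(AUC_iv/D_iv) = (77.731/5)/(200.758/5) = 15.5462/40.1516 = 0.3872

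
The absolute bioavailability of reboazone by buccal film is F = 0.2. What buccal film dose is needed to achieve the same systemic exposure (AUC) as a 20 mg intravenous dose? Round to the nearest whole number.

For equal systemic exposure: F × D_ev = D_iv
D_ev = D_iv / F = 20 / 0.2 = 100 mg

D_buccal = 100 mg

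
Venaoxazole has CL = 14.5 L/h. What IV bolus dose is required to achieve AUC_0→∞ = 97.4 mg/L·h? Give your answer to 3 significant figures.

Dose_iv = CL × AUC_0→∞
     = 14.5 × 97.4 = 1412.3 mg

Dose = 1410 mg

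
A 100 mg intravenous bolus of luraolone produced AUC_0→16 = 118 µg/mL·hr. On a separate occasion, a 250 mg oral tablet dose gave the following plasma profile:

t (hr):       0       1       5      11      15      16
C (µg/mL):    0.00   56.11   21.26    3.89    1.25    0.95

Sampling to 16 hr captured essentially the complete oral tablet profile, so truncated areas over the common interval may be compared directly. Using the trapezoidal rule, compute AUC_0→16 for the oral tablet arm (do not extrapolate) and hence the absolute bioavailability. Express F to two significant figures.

Trapezoidal AUC_0→16 (oral tablet):
  [0→1]: (0.00+56.11)/2 × 1 = 28.055
  [1→5]: (56.11+21.26)/2 × 4 = 154.74
  [5→11]: (21.26+3.89)/2 × 6 = 75.45
  [11→15]: (3.89+1.25)/2 × 4 = 10.28
  [15→16]: (1.25+0.95)/2 × 1 = 1.1
  Sum = 269.625 µg/mL·hr
F = (AUC_ev/D_ev)/(AUC_iv/D_iv) = (269.625/250)/(118/100) = 1.0785/1.18 = 0.9140

F = 0.91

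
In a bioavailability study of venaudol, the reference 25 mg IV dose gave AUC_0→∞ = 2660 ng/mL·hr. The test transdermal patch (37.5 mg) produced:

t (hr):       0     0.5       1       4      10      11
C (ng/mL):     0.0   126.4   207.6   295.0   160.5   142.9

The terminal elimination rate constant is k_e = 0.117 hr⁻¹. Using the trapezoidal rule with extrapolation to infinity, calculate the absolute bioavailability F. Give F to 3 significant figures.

Trapezoidal AUC_0→11 (transdermal patch):
  [0→0.5]: (0.0+126.4)/2 × 0.5 = 31.6
  [0.5→1]: (126.4+207.6)/2 × 0.5 = 83.5
  [1→4]: (207.6+295.0)/2 × 3 = 753.9
  [4→10]: (295.0+160.5)/2 × 6 = 1366.5
  [10→11]: (160.5+142.9)/2 × 1 = 151.7
  Sum = 2387.2 ng/mL·hr
Tail: C_last/k_e = 142.9/0.117 = 1221.368
AUC_0→∞ (transdermal patch) = 2387.2 + 1221.368 = 3608.568 ng/mL·hr
F = (AUC_ev/D_ev)/(AUC_iv/D_iv) = (3608.568/37.5)/(2660/25) = 96.22848/106.4 = 0.9044

F = 0.904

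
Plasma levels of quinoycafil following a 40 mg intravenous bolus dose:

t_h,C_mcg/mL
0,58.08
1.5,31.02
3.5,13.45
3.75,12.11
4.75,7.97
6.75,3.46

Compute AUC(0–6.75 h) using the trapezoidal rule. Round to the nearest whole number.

AUC = 136 mcg/mL·h

Trapezoidal AUC_0→6.75:
  [0→1.5]: (58.08+31.02)/2 × 1.5 = 66.825
  [1.5→3.5]: (31.02+13.45)/2 × 2 = 44.47
  [3.5→3.75]: (13.45+12.11)/2 × 0.25 = 3.195
  [3.75→4.75]: (12.11+7.97)/2 × 1 = 10.04
  [4.75→6.75]: (7.97+3.46)/2 × 2 = 11.43
  Sum = 135.96 mcg/mL·h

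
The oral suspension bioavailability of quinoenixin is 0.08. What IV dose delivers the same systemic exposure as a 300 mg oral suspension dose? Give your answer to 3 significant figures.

Systemic exposure from an extravascular dose = F × D_ev, so the equivalent IV dose is F × D_ev.
D_iv = F × D_ev = 0.08 × 300 = 24 mg

D_iv = 24.0 mg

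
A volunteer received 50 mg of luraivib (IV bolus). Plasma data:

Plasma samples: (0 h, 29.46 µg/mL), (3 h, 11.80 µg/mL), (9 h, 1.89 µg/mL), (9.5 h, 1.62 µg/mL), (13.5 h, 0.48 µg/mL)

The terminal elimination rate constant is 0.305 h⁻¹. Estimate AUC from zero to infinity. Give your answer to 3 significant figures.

Trapezoidal AUC_0→13.5:
  [0→3]: (29.46+11.80)/2 × 3 = 61.89
  [3→9]: (11.80+1.89)/2 × 6 = 41.07
  [9→9.5]: (1.89+1.62)/2 × 0.5 = 0.8775
  [9.5→13.5]: (1.62+0.48)/2 × 4 = 4.2
  Sum = 108.0375 µg/mL·h
Extrapolated tail: C_last / k_e = 0.48 / 0.305 = 1.574
AUC_0→∞ = 108.0375 + 1.574 = 109.6115 µg/mL·h

AUC = 110 µg/mL·h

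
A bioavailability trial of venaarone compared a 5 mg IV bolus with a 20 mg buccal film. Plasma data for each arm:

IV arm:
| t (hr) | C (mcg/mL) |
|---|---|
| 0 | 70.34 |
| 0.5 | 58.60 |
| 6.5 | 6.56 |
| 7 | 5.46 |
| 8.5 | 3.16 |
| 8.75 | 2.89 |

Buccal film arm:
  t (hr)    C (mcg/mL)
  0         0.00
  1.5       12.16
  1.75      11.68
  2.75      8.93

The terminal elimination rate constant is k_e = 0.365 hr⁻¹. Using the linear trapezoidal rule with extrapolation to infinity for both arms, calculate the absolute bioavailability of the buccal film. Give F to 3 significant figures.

F = 0.0477

Trapezoidal AUC_0→8.75 (IV):
  [0→0.5]: (70.34+58.60)/2 × 0.5 = 32.235
  [0.5→6.5]: (58.60+6.56)/2 × 6 = 195.48
  [6.5→7]: (6.56+5.46)/2 × 0.5 = 3.005
  [7→8.5]: (5.46+3.16)/2 × 1.5 = 6.465
  [8.5→8.75]: (3.16+2.89)/2 × 0.25 = 0.75625
  Sum = 237.94125 mcg/mL·hr
IV tail: 2.89/0.365 = 7.918; AUC_iv,0→∞ = 237.94125 + 7.918 = 245.85925 mcg/mL·hr
Trapezoidal AUC_0→2.75 (buccal film):
  [0→1.5]: (0.00+12.16)/2 × 1.5 = 9.12
  [1.5→1.75]: (12.16+11.68)/2 × 0.25 = 2.98
  [1.75→2.75]: (11.68+8.93)/2 × 1 = 10.305
  Sum = 22.405 mcg/mL·hr
buccal film tail: 8.93/0.365 = 24.466; AUC_ev,0→∞ = 22.405 + 24.466 = 46.871 mcg/mL·hr
F = (AUC_ev/D_ev)/(AUC_iv/D_iv) = (46.871/20)/(245.85925/5) = 2.34355/49.17185 = 0.0477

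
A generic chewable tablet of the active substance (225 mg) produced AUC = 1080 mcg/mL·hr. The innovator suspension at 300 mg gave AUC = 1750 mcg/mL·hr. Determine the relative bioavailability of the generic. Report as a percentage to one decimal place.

F_rel = (AUC_test/D_test) / (AUC_ref/D_ref)
      = (1080/225) / (1750/300)
      = 4.8 / 5.83333 = 0.8229 = 82.29%

F_rel = 82.3%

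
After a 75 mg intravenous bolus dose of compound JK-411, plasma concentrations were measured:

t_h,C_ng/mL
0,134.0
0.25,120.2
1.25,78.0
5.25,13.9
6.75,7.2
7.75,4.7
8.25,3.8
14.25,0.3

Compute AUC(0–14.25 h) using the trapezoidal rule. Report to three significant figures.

Trapezoidal AUC_0→14.25:
  [0→0.25]: (134.0+120.2)/2 × 0.25 = 31.775
  [0.25→1.25]: (120.2+78.0)/2 × 1 = 99.1
  [1.25→5.25]: (78.0+13.9)/2 × 4 = 183.8
  [5.25→6.75]: (13.9+7.2)/2 × 1.5 = 15.825
  [6.75→7.75]: (7.2+4.7)/2 × 1 = 5.95
  [7.75→8.25]: (4.7+3.8)/2 × 0.5 = 2.125
  [8.25→14.25]: (3.8+0.3)/2 × 6 = 12.3
  Sum = 350.875 ng/mL·h

AUC = 351 ng/mL·h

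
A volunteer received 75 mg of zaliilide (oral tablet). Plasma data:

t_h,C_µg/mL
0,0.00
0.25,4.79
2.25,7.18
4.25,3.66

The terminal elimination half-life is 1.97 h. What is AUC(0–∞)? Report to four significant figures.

Trapezoidal AUC_0→4.25:
  [0→0.25]: (0.00+4.79)/2 × 0.25 = 0.59875
  [0.25→2.25]: (4.79+7.18)/2 × 2 = 11.97
  [2.25→4.25]: (7.18+3.66)/2 × 2 = 10.84
  Sum = 23.40875 µg/mL·h
k_e = ln2 / t½ = 0.693147 / 1.97 = 0.3519 h^-1
Extrapolated tail: C_last / k_e = 3.66 / 0.3519 = 10.401
AUC_0→∞ = 23.40875 + 10.401 = 33.80975 µg/mL·h

AUC = 33.81 µg/mL·h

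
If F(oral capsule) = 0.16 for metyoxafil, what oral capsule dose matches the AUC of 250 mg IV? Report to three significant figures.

D_oral = 1560 mg

For equal systemic exposure: F × D_ev = D_iv
D_ev = D_iv / F = 250 / 0.16 = 1562.5 mg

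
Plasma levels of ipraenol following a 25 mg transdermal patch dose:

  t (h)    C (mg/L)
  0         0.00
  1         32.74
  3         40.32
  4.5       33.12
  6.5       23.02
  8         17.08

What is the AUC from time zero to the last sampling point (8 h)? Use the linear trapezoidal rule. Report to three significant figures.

AUC = 231 mg/L·h

Trapezoidal AUC_0→8:
  [0→1]: (0.00+32.74)/2 × 1 = 16.37
  [1→3]: (32.74+40.32)/2 × 2 = 73.06
  [3→4.5]: (40.32+33.12)/2 × 1.5 = 55.08
  [4.5→6.5]: (33.12+23.02)/2 × 2 = 56.14
  [6.5→8]: (23.02+17.08)/2 × 1.5 = 30.075
  Sum = 230.725 mg/L·h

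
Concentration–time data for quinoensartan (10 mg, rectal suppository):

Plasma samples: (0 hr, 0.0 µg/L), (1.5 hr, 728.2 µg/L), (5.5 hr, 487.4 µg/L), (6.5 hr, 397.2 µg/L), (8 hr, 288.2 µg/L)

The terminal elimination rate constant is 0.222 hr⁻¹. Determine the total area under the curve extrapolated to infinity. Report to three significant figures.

AUC = 5230 µg/L·hr

Trapezoidal AUC_0→8:
  [0→1.5]: (0.0+728.2)/2 × 1.5 = 546.15
  [1.5→5.5]: (728.2+487.4)/2 × 4 = 2431.2
  [5.5→6.5]: (487.4+397.2)/2 × 1 = 442.3
  [6.5→8]: (397.2+288.2)/2 × 1.5 = 514.05
  Sum = 3933.7 µg/L·hr
Extrapolated tail: C_last / k_e = 288.2 / 0.222 = 1298.198
AUC_0→∞ = 3933.7 + 1298.198 = 5231.898 µg/L·hr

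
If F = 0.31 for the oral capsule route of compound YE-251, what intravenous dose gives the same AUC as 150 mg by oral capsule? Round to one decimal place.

Systemic exposure from an extravascular dose = F × D_ev, so the equivalent IV dose is F × D_ev.
D_iv = F × D_ev = 0.31 × 150 = 46.5 mg

D_iv = 46.5 mg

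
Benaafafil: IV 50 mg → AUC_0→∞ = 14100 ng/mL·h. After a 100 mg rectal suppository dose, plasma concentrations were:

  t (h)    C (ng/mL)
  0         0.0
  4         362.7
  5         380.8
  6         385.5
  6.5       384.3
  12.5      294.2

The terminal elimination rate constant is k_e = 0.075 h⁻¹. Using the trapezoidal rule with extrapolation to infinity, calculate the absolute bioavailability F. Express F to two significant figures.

F = 0.27

Trapezoidal AUC_0→12.5 (rectal suppository):
  [0→4]: (0.0+362.7)/2 × 4 = 725.4
  [4→5]: (362.7+380.8)/2 × 1 = 371.75
  [5→6]: (380.8+385.5)/2 × 1 = 383.15
  [6→6.5]: (385.5+384.3)/2 × 0.5 = 192.45
  [6.5→12.5]: (384.3+294.2)/2 × 6 = 2035.5
  Sum = 3708.25 ng/mL·h
Tail: C_last/k_e = 294.2/0.075 = 3922.667
AUC_0→∞ (rectal suppository) = 3708.25 + 3922.667 = 7630.917 ng/mL·h
F = (AUC_ev/D_ev)/(AUC_iv/D_iv) = (7630.917/100)/(14100/50) = 76.30917/282 = 0.2706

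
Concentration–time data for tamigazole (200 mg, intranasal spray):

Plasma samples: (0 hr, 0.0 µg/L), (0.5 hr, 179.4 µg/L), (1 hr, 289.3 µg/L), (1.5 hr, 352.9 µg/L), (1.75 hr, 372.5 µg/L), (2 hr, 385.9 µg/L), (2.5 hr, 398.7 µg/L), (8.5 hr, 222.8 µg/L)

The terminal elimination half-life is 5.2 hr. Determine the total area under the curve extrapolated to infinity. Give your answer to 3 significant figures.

Trapezoidal AUC_0→8.5:
  [0→0.5]: (0.0+179.4)/2 × 0.5 = 44.85
  [0.5→1]: (179.4+289.3)/2 × 0.5 = 117.175
  [1→1.5]: (289.3+352.9)/2 × 0.5 = 160.55
  [1.5→1.75]: (352.9+372.5)/2 × 0.25 = 90.675
  [1.75→2]: (372.5+385.9)/2 × 0.25 = 94.8
  [2→2.5]: (385.9+398.7)/2 × 0.5 = 196.15
  [2.5→8.5]: (398.7+222.8)/2 × 6 = 1864.5
  Sum = 2568.7 µg/L·hr
k_e = ln2 / t½ = 0.693147 / 5.2 = 0.1333 hr^-1
Extrapolated tail: C_last / k_e = 222.8 / 0.1333 = 1671.418
AUC_0→∞ = 2568.7 + 1671.418 = 4240.118 µg/L·hr

AUC = 4240 µg/L·hr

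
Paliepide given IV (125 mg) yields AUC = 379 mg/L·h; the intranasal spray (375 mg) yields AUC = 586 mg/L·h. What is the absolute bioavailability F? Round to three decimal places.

F = (AUC_ev / D_ev) / (AUC_iv / D_iv)
  = (586/375) / (379/125)
  = 1.56267 / 3.032 = 0.5154

F = 0.515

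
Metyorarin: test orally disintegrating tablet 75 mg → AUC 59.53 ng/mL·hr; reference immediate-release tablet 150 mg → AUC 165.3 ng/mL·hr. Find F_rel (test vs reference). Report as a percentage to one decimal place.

F_rel = 72.0%

F_rel = (AUC_test/D_test) / (AUC_ref/D_ref)
      = (59.53/75) / (165.3/150)
      = 0.793733 / 1.102 = 0.7203 = 72.03%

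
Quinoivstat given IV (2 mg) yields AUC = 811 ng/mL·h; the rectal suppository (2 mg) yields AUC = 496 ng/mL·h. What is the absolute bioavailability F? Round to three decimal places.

F = 0.612

F = (AUC_ev / D_ev) / (AUC_iv / D_iv)
  = (496/2) / (811/2)
  = 248 / 405.5 = 0.6116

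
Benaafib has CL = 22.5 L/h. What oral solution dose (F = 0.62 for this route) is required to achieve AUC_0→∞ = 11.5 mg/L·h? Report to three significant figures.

Dose = 417 mg

Dose = CL × AUC_0→∞ / F
     = 22.5 × 11.5 / 0.62 = 417.339 mg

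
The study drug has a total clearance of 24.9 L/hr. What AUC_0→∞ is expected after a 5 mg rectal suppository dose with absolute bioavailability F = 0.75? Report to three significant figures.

AUC = 0.151 mg/L·hr

AUC_0→∞ = F × Dose / CL
        = 0.75 × 5 / 24.9 = 0.150602 mg/L·hr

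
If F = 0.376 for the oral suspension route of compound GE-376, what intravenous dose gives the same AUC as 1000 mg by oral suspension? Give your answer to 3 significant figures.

D_iv = 376 mg

Systemic exposure from an extravascular dose = F × D_ev, so the equivalent IV dose is F × D_ev.
D_iv = F × D_ev = 0.376 × 1000 = 376 mg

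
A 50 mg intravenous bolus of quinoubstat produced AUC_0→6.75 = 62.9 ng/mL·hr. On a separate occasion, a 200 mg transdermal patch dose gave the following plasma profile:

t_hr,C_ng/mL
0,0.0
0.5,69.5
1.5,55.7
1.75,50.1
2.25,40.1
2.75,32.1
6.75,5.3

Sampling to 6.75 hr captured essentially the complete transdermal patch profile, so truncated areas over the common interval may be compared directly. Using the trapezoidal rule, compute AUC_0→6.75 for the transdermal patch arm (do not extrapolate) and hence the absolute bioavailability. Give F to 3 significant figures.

F = 0.829

Trapezoidal AUC_0→6.75 (transdermal patch):
  [0→0.5]: (0.0+69.5)/2 × 0.5 = 17.375
  [0.5→1.5]: (69.5+55.7)/2 × 1 = 62.6
  [1.5→1.75]: (55.7+50.1)/2 × 0.25 = 13.225
  [1.75→2.25]: (50.1+40.1)/2 × 0.5 = 22.55
  [2.25→2.75]: (40.1+32.1)/2 × 0.5 = 18.05
  [2.75→6.75]: (32.1+5.3)/2 × 4 = 74.8
  Sum = 208.6 ng/mL·hr
F = (AUC_ev/D_ev)/(AUC_iv/D_iv) = (208.6/200)/(62.9/50) = 1.043/1.258 = 0.8291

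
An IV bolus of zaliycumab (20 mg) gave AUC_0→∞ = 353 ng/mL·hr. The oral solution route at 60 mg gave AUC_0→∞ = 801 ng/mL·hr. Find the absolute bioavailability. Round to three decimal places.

F = (AUC_ev / D_ev) / (AUC_iv / D_iv)
  = (801/60) / (353/20)
  = 13.35 / 17.65 = 0.7564

F = 0.756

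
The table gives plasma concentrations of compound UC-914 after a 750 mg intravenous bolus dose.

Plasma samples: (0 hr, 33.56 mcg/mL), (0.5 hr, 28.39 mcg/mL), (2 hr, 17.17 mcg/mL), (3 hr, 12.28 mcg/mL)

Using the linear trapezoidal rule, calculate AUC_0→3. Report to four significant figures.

Trapezoidal AUC_0→3:
  [0→0.5]: (33.56+28.39)/2 × 0.5 = 15.4875
  [0.5→2]: (28.39+17.17)/2 × 1.5 = 34.17
  [2→3]: (17.17+12.28)/2 × 1 = 14.725
  Sum = 64.3825 mcg/mL·hr

AUC = 64.38 mcg/mL·hr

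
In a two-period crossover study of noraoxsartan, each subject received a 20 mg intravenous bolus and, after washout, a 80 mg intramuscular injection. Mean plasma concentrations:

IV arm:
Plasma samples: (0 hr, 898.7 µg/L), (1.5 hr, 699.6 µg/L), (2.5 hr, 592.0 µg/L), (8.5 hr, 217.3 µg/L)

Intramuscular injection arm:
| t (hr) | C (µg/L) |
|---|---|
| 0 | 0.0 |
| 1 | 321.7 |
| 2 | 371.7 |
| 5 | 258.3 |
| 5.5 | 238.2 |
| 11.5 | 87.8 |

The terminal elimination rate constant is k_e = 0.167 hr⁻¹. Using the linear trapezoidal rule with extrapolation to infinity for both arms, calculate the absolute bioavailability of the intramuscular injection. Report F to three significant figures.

F = 0.138

Trapezoidal AUC_0→8.5 (IV):
  [0→1.5]: (898.7+699.6)/2 × 1.5 = 1198.725
  [1.5→2.5]: (699.6+592.0)/2 × 1 = 645.8
  [2.5→8.5]: (592.0+217.3)/2 × 6 = 2427.9
  Sum = 4272.425 µg/L·hr
IV tail: 217.3/0.167 = 1301.198; AUC_iv,0→∞ = 4272.425 + 1301.198 = 5573.623 µg/L·hr
Trapezoidal AUC_0→11.5 (intramuscular injection):
  [0→1]: (0.0+321.7)/2 × 1 = 160.85
  [1→2]: (321.7+371.7)/2 × 1 = 346.7
  [2→5]: (371.7+258.3)/2 × 3 = 945.0
  [5→5.5]: (258.3+238.2)/2 × 0.5 = 124.125
  [5.5→11.5]: (238.2+87.8)/2 × 6 = 978.0
  Sum = 2554.675 µg/L·hr
intramuscular injection tail: 87.8/0.167 = 525.749; AUC_ev,0→∞ = 2554.675 + 525.749 = 3080.424 µg/L·hr
F = (AUC_ev/D_ev)/(AUC_iv/D_iv) = (3080.424/80)/(5573.623/20) = 38.5053/278.68115 = 0.1382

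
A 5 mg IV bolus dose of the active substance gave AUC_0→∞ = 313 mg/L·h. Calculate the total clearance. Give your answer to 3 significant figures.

CL = 0.0160 L/h

CL = Dose_iv / AUC_0→∞
   = 5 / 313 = 0.0159744 L/h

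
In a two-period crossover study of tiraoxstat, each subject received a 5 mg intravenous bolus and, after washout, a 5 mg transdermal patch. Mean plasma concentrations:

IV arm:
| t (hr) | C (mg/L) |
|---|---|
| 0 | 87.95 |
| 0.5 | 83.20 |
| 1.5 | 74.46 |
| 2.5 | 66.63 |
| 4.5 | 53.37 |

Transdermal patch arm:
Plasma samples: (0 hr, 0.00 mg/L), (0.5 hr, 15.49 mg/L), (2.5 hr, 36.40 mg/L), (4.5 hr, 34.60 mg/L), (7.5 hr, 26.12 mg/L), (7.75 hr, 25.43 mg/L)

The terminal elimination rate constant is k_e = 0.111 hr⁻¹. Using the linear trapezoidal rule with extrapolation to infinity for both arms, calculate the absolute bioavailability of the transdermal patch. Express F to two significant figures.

Trapezoidal AUC_0→4.5 (IV):
  [0→0.5]: (87.95+83.20)/2 × 0.5 = 42.7875
  [0.5→1.5]: (83.20+74.46)/2 × 1 = 78.83
  [1.5→2.5]: (74.46+66.63)/2 × 1 = 70.545
  [2.5→4.5]: (66.63+53.37)/2 × 2 = 120.0
  Sum = 312.1625 mg/L·hr
IV tail: 53.37/0.111 = 480.811; AUC_iv,0→∞ = 312.1625 + 480.811 = 792.9735 mg/L·hr
Trapezoidal AUC_0→7.75 (transdermal patch):
  [0→0.5]: (0.00+15.49)/2 × 0.5 = 3.8725
  [0.5→2.5]: (15.49+36.40)/2 × 2 = 51.89
  [2.5→4.5]: (36.40+34.60)/2 × 2 = 71.0
  [4.5→7.5]: (34.60+26.12)/2 × 3 = 91.08
  [7.5→7.75]: (26.12+25.43)/2 × 0.25 = 6.44375
  Sum = 224.28625 mg/L·hr
transdermal patch tail: 25.43/0.111 = 229.099; AUC_ev,0→∞ = 224.28625 + 229.099 = 453.38525 mg/L·hr
F = (AUC_ev/D_ev)/(AUC_iv/D_iv) = (453.38525/5)/(792.9735/5) = 90.67705/158.5947 = 0.5718

F = 0.57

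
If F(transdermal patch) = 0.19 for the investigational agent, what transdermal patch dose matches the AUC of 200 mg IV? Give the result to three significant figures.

For equal systemic exposure: F × D_ev = D_iv
D_ev = D_iv / F = 200 / 0.19 = 1052.63 mg

D_transdermal = 1050 mg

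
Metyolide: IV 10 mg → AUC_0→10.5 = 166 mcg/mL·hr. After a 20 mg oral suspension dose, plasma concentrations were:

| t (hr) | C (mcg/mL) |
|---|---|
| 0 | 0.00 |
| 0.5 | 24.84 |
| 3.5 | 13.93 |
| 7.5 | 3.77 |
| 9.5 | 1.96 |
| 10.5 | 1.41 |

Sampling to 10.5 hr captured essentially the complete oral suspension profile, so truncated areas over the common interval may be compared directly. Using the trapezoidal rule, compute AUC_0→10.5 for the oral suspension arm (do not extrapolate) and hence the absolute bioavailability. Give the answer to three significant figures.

F = 0.323

Trapezoidal AUC_0→10.5 (oral suspension):
  [0→0.5]: (0.00+24.84)/2 × 0.5 = 6.21
  [0.5→3.5]: (24.84+13.93)/2 × 3 = 58.155
  [3.5→7.5]: (13.93+3.77)/2 × 4 = 35.4
  [7.5→9.5]: (3.77+1.96)/2 × 2 = 5.73
  [9.5→10.5]: (1.96+1.41)/2 × 1 = 1.685
  Sum = 107.18 mcg/mL·hr
F = (AUC_ev/D_ev)/(AUC_iv/D_iv) = (107.18/20)/(166/10) = 5.359/16.6 = 0.3228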